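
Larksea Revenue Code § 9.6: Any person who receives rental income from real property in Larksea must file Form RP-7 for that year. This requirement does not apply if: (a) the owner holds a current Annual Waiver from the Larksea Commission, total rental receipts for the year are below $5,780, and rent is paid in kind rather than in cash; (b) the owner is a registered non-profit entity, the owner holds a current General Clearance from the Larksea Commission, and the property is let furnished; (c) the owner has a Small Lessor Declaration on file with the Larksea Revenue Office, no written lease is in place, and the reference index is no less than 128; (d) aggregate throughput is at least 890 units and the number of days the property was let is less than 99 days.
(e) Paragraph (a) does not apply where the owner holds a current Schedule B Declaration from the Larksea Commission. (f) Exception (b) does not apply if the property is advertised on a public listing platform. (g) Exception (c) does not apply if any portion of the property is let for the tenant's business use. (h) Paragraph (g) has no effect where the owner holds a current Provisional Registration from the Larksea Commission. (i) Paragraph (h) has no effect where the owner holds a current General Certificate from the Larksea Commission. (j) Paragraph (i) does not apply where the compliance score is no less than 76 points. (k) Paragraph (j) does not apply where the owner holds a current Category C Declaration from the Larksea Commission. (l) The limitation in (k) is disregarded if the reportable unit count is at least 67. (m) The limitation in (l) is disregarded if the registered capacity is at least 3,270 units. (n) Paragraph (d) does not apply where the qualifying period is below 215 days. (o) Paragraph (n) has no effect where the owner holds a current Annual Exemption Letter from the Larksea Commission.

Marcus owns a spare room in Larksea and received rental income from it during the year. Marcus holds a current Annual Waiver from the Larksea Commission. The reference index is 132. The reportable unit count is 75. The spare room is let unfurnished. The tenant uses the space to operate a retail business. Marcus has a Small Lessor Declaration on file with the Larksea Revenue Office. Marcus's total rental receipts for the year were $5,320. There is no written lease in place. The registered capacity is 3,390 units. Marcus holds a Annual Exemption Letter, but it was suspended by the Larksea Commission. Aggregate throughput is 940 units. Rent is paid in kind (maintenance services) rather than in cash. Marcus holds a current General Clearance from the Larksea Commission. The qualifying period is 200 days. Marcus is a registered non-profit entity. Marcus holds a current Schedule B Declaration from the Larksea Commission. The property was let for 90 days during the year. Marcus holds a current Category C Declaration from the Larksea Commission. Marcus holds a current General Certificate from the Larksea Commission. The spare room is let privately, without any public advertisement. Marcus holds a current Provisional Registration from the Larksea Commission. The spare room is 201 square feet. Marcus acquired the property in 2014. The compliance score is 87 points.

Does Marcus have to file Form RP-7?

Exception (a) is satisfied on its face — a current Annual Waiver is held; total rental receipts for the year are $5,320, below the $5,780 limit; rent is paid in kind. However, paragraph (e) must be considered: (e) operates — a current Schedule B Declaration is held. Exception (a) does not apply.
Exception (b) requires that the property is let furnished; but the property is let unfurnished, so (b) is unavailable.
Exception (c): a Small Lessor Declaration is on file; there is no written lease; the reference index is 132, meeting the 128 threshold — every condition holds. But: (g) operates against (c): the space is let for business use. (h) is triggered (a current Provisional Registration is held), but yields to (i): (i) applies — a current General Certificate is held. (j) is triggered (the compliance score is 87 points, meeting the 76 points threshold), but is itself disapplied by (k): (k) operates against (j): a current Category C Declaration is held. (l) would limit (k) — the reportable unit count is 75, meeting the 67 threshold — but (m) sets (l) aside: (m) is engaged — the registered capacity is 3,390 units, meeting the 3,270 units threshold. (c) is therefore removed.
Exception (d) is satisfied on its face — aggregate throughput is 940 units, meeting the 890 units threshold; the number of days the property was let is 90 days, less than the 99 days limit. But: (n) operates against (d): the qualifying period is 200 days, below the 215 days limit. (o) does not operate here (no current Annual Exemption Letter is held), so (n) stands. Exception (d) does not apply.
None of the exceptions is available; § 9.6 applies in full.

Yes — Marcus must file Form RP-7.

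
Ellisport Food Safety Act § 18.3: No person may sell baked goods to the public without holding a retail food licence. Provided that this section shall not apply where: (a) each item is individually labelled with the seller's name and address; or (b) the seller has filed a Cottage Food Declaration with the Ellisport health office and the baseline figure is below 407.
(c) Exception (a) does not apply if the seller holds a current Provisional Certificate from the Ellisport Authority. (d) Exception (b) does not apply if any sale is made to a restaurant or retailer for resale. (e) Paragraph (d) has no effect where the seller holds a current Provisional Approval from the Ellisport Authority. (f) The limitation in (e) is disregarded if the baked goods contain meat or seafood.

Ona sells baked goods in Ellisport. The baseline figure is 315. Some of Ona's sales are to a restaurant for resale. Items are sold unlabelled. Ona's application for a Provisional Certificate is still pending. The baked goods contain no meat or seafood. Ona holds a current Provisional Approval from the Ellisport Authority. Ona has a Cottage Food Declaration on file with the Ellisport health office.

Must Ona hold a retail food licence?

Exception (a) requires that each item is individually labelled with the seller's name and address; but items are sold unlabelled, so (a) is unavailable.
Exception (b) is satisfied on its face — a Cottage Food Declaration is on file; the baseline figure is 315, below the 407 limit. Considering the limiting provisions: (d) is engaged (some sales are to a restaurant for resale), but is overridden by (e): (e) is engaged — a current Provisional Approval is held. (f) is not triggered (the baked goods contain no meat or seafood), so (e) stands. Exception (b) stands.

No — exception (b) applies; Ona is not required to hold a retail food licence.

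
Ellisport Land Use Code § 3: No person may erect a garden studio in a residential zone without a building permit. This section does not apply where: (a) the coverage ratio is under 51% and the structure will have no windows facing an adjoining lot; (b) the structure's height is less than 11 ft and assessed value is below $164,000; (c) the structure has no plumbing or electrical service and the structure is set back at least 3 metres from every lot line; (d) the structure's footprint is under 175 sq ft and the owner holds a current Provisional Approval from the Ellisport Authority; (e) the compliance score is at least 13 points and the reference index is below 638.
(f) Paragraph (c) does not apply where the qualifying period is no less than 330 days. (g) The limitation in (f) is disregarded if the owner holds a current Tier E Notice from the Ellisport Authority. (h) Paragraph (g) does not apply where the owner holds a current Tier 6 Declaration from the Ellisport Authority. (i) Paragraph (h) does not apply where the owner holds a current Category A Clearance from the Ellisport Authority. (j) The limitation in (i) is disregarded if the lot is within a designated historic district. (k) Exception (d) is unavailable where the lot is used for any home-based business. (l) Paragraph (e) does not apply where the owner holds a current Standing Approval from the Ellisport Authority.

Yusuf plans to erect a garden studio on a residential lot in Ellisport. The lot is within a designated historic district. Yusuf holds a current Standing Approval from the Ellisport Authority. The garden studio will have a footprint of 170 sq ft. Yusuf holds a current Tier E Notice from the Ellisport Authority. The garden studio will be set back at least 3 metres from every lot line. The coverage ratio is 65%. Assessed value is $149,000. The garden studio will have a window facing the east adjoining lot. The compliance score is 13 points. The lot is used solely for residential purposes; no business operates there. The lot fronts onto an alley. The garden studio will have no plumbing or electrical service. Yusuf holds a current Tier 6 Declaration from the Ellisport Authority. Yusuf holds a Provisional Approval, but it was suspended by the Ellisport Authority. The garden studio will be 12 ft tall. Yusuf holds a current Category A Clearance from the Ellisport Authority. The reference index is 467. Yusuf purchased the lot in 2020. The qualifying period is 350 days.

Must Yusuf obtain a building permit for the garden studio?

Exception (a) fails — the coverage ratio is 65%, not under 51%.
Exception (b) requires that the structure's height is less than 11 ft; but the structure's height is 12 ft, not less than 11 ft, so (b) is unavailable.
All of (c)'s requirements are met (there is no plumbing or electrical service; the setback is at least 3 m on every side). Turning to paragraphs (f)–(j): (f) applies — the qualifying period is 350 days, meeting the 330 days threshold. (g) would limit (f) — a current Tier E Notice is held — but (h) sets (g) aside: (h) operates against (g): a current Tier 6 Declaration is held. (i) operates (a current Category A Clearance is held), but is displaced by (j): (j) applies — the lot is in a historic district. Exception (c) does not apply.
Exception (d) requires that the owner holds a current Provisional Approval from the Ellisport Authority; but no current Provisional Approval is held, so (d) is unavailable.
Exception (e)'s conditions are all satisfied: the compliance score is 13 points, meeting the 13 points threshold; the reference index is 467, below the 638 limit. Turning to paragraph (l): (l) is triggered — a current Standing Approval is held. So (e) is unavailable.
Every exception is unavailable, so the rule governs.

Yes — Yusuf must obtain a building permit.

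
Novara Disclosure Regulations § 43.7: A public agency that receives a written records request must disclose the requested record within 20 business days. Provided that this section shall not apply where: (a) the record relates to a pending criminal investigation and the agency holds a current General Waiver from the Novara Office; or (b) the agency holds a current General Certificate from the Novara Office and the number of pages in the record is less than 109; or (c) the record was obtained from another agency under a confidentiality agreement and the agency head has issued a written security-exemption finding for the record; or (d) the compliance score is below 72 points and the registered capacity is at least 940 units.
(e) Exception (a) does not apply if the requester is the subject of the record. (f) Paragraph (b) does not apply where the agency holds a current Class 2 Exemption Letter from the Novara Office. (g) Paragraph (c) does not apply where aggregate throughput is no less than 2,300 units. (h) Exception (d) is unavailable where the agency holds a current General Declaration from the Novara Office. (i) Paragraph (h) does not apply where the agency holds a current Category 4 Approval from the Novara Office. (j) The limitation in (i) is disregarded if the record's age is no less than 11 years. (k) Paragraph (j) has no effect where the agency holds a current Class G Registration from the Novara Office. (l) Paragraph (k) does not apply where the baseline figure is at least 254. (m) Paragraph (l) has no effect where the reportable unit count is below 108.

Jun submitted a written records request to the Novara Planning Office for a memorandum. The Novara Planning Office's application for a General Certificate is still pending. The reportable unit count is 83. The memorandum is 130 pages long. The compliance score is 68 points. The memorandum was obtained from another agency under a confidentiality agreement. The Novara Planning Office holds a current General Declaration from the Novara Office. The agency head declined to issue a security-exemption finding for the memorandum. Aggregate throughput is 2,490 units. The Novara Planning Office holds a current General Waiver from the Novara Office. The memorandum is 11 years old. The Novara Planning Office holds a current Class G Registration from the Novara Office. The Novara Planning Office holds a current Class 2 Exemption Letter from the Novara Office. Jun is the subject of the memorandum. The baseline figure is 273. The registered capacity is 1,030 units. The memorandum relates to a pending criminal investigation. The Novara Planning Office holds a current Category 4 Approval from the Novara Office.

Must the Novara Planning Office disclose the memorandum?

Exception (a)'s conditions are all satisfied: the memorandum relates to a pending investigation; a current General Waiver is held. Turning to paragraph (e): (e) applies — Jun is the subject of the memorandum. Exception (a) does not apply.
Exception (b) fails — the General Certificate is not current.
Exception (c) fails — the agency head declined to issue a security-exemption finding.
Exception (d): the compliance score is 68 points, below the 72 points limit; the registered capacity is 1,030 units, meeting the 940 units threshold — every condition holds. Applying paragraphs (h)–(m): (h) would limit (d) — a current General Declaration is held — but (i) sets (h) aside: (i) applies — a current Category 4 Approval is held. (j) is engaged (the record's age is 11 years, meeting the 11 years threshold), but is overridden by (k): (k) operates — a current Class G Registration is held. (l) would limit (k) — the baseline figure is 273, meeting the 254 threshold — but (m) sets (l) aside: (m) operates against (l): the reportable unit count is 83, below the 108 limit. Exception (d) stands.

No — exception (d) applies; the Novara Planning Office is not required to disclose the memorandum.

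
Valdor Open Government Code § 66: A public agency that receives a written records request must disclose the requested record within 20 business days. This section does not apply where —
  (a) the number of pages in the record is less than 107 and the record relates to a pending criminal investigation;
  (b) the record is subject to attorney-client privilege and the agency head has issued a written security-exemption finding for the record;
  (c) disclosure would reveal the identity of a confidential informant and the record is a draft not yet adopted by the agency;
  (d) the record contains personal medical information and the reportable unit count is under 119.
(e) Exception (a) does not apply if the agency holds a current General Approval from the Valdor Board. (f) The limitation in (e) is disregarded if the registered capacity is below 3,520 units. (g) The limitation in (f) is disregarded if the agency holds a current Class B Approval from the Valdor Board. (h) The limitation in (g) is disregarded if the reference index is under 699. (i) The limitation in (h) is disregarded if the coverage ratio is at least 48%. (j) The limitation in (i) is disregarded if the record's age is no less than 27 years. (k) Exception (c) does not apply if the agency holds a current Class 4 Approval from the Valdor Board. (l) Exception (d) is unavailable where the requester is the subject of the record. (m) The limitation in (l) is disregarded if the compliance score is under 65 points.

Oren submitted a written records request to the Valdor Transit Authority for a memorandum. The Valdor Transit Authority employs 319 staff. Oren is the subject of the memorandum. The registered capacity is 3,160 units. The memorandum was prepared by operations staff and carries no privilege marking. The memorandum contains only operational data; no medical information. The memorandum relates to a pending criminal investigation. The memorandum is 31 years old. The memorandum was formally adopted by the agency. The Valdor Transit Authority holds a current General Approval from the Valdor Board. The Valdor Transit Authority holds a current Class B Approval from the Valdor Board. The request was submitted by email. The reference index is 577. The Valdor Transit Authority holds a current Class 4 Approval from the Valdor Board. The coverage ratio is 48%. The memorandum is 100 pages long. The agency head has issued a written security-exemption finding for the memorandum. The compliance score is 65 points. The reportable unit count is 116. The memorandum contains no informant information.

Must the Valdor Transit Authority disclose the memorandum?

No — exception (a) applies; the Valdor Transit Authority is not required to disclose the memorandum.

All of (a)'s requirements are met (the number of pages in the record is 100, less than the 107 limit; the memorandum relates to a pending investigation). Considering the limiting provisions: (e) would limit (a) — a current General Approval is held — but (f) sets (e) aside: (f) operates against (e): the registered capacity is 3,160 units, below the 3,520 units limit. (g) operates (a current Class B Approval is held), but is itself disapplied by (h): (h) operates against (g): the reference index is 577, under the 699 limit. (i) would limit (h) — the coverage ratio is 48%, meeting the 48% threshold — but (j) sets (i) aside: (j) operates against (i): the record's age is 31 years, meeting the 27 years threshold. Exception (a) stands.
Exception (b) requires that the record is subject to attorney-client privilege; but the memorandum carries no privilege marking, so (b) is unavailable.
Exception (c) fails — the memorandum contains no informant information.
Exception (d) requires that the record contains personal medical information; but the memorandum contains only operational data, so (d) is unavailable.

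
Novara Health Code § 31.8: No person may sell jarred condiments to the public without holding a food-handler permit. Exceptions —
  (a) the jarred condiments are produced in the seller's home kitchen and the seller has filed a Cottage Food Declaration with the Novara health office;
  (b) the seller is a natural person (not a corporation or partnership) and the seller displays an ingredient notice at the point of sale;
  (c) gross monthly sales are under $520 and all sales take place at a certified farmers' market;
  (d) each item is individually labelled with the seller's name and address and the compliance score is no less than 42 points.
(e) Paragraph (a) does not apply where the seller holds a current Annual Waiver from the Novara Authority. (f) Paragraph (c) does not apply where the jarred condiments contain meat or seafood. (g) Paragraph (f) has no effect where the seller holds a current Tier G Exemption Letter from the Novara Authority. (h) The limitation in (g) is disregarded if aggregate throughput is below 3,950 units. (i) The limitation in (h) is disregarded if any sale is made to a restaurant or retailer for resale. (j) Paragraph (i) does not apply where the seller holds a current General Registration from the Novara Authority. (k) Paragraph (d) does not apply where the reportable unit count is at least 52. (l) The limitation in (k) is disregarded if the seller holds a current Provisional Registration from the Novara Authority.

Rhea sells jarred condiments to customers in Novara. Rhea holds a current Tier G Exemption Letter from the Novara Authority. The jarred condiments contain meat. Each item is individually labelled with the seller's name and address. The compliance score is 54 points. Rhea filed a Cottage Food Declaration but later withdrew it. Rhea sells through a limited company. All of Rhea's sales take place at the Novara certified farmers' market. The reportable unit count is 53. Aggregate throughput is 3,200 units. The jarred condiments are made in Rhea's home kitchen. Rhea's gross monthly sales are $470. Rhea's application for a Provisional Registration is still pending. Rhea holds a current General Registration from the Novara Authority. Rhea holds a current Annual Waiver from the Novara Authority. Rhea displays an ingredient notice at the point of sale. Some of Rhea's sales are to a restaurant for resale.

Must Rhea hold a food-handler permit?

Exception (a) fails — the Cottage Food Declaration was withdrawn.
Exception (b) does not apply: the seller operates through a limited company.
Exception (c): gross monthly sales are $470, under the $520 limit; all sales are at a certified farmers' market — every condition holds. Turning to paragraphs (f)–(j): (f) operates against (c): the jarred condiments contain meat. (g) operates (a current Tier G Exemption Letter is held), but is overridden by (h): (h) is engaged — aggregate throughput is 3,200 units, below the 3,950 units limit. (i) would limit (h) — some sales are to a restaurant for resale — but (j) sets (i) aside: (j) operates — a current General Registration is held. Exception (c) does not apply.
Exception (d)'s conditions are all satisfied: items are individually labelled; the compliance score is 54 points, meeting the 42 points threshold. But applying paragraphs (k)–(l): (k) operates — the reportable unit count is 53, meeting the 52 threshold. (l), which would lift (k), is inapplicable — the Provisional Registration is not current. Exception (d) does not apply.
Every exception is unavailable, so the rule governs.

Yes — Rhea must hold a food-handler permit.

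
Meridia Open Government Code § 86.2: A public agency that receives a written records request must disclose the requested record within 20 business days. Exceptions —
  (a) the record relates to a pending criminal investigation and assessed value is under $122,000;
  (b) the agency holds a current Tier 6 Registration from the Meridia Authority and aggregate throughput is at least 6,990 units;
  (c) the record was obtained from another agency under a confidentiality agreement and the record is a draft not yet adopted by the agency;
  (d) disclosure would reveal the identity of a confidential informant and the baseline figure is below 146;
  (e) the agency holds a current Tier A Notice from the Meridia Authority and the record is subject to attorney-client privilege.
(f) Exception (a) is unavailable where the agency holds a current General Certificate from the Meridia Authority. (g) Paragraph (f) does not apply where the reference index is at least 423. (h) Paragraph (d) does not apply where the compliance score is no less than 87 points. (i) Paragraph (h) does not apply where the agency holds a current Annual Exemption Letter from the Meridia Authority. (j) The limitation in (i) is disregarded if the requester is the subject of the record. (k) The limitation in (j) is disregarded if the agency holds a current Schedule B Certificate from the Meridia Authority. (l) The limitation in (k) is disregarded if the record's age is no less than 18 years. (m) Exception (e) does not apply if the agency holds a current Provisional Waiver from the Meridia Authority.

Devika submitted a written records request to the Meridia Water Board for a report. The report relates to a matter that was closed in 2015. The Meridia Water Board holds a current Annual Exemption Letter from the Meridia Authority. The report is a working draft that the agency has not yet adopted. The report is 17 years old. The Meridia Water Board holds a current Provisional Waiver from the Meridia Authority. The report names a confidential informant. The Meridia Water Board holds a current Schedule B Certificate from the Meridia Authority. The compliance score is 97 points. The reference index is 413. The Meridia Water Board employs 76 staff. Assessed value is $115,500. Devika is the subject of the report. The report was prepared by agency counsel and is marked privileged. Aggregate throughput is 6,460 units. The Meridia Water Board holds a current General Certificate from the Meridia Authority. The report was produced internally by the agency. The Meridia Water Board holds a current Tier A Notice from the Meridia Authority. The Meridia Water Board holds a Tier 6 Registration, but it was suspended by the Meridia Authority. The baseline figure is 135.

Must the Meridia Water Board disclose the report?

No — exception (d) applies; the Meridia Water Board is not required to disclose the report.

Exception (a) fails — the report relates to a closed matter.
Exception (b) requires that the agency holds a current Tier 6 Registration from the Meridia Authority; but there is no Tier 6 Registration in force, so (b) is unavailable.
Exception (c) requires that the record was obtained from another agency under a confidentiality agreement; but the report was produced internally, so (c) is unavailable.
All of (d)'s requirements are met (the report names a confidential informant; the baseline figure is 135, below the 146 limit). Under paragraphs (h)–(l): (h) would limit (d) — the compliance score is 97 points, meeting the 87 points threshold — but (i) sets (h) aside: (i) is engaged — a current Annual Exemption Letter is held. (j) would limit (i) — Devika is the subject of the report — but (k) sets (j) aside: (k) operates against (j): a current Schedule B Certificate is held. (l), which would lift (k), does not operate here — the record's age is 17 years, short of 18 years. (d) remains available.
Exception (e): a current Tier A Notice is held; the report is privileged — every condition holds. However, paragraph (m) must be considered: (m) operates against (e): a current Provisional Waiver is held. (e) is therefore removed.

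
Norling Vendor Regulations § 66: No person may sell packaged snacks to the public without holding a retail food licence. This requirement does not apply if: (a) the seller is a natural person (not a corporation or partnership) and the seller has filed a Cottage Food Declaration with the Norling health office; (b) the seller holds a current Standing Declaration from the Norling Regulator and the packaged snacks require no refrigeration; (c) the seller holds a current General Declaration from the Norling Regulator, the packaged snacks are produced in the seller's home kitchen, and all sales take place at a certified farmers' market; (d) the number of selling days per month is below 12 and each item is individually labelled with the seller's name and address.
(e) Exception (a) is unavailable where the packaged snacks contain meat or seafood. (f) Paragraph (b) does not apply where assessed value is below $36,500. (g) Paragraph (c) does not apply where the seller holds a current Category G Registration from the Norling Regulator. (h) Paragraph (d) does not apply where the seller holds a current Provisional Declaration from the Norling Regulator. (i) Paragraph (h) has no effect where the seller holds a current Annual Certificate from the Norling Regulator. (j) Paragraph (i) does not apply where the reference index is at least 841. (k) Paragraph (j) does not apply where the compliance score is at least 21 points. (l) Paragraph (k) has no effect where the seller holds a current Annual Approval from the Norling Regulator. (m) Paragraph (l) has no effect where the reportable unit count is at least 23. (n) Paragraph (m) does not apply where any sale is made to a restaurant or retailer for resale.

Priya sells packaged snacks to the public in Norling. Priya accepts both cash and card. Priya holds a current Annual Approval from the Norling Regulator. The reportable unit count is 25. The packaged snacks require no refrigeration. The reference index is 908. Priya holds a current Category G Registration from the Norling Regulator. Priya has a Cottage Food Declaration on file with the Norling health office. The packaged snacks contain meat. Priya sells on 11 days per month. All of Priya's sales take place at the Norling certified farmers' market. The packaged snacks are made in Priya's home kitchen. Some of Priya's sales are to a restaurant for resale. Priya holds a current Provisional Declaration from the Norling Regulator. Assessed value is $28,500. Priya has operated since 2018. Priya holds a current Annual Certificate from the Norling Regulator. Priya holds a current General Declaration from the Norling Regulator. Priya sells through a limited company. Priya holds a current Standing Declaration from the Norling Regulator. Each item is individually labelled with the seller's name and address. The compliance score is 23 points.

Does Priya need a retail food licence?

Exception (a) fails — the seller operates through a limited company.
Exception (b): a current Standing Declaration is held; the packaged snacks are shelf-stable — every condition holds. However, paragraph (f) must be considered: (f) operates — assessed value is $28,500, below the $36,500 limit. So (b) is unavailable.
Exception (c) is satisfied on its face — a current General Declaration is held; the packaged snacks are home-kitchen produced; all sales are at a certified farmers' market. However, paragraph (g) must be considered: (g) operates — a current Category G Registration is held. So (c) is unavailable.
All of (d)'s requirements are met (the number of selling days per month is 11, below the 12 limit; items are individually labelled). However, paragraphs (h)–(n) must be considered: (h) operates against (d): a current Provisional Declaration is held. (i) is engaged (a current Annual Certificate is held), but yields to (j): (j) operates against (i): the reference index is 908, meeting the 841 threshold. (k) operates (the compliance score is 23 points, meeting the 21 points threshold), but is set aside by (l): (l) operates against (k): a current Annual Approval is held. (m) applies (the reportable unit count is 25, meeting the 23 threshold), but is displaced by (n): (n) is triggered — some sales are to a restaurant for resale. So (d) is unavailable.
None of the exceptions is available; § 66 applies in full.

Yes — Priya must hold a retail food licence.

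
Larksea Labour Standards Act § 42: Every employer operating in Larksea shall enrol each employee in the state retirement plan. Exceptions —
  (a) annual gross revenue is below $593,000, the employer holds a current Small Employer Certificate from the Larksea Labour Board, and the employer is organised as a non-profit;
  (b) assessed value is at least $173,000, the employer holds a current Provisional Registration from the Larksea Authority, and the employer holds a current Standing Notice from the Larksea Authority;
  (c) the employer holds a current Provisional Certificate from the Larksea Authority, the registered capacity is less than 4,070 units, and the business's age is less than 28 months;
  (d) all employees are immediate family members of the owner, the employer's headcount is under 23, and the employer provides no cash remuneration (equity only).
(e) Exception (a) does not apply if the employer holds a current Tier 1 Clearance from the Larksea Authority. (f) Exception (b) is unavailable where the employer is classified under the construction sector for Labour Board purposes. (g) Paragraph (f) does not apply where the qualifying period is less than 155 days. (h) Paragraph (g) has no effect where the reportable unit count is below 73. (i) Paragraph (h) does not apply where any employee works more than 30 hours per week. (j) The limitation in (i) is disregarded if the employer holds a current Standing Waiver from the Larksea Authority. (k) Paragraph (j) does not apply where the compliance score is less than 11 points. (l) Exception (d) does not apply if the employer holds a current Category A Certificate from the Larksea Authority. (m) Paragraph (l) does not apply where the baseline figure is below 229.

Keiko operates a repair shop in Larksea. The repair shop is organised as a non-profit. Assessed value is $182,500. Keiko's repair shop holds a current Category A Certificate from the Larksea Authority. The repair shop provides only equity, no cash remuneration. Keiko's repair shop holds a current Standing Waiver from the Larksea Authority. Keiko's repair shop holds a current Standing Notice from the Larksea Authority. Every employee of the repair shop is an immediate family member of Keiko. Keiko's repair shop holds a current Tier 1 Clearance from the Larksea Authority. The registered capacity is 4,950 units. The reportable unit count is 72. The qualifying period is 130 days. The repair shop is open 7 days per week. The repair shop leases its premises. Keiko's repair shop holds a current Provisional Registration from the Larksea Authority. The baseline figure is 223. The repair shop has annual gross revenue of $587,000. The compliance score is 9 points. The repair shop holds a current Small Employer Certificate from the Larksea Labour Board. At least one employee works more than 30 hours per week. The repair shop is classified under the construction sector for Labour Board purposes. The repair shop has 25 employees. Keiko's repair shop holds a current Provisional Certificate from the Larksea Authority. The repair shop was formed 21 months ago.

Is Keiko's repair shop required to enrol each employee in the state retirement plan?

All of (a)'s requirements are met (annual gross revenue is $587,000, below the $593,000 limit; a current Small Employer Certificate is held; the employer is a non-profit). However, paragraph (e) must be considered: (e) applies — a current Tier 1 Clearance is held. Exception (a) does not apply.
All of (b)'s requirements are met (assessed value is $182,500, meeting the $173,000 threshold; a current Provisional Registration is held; a current Standing Notice is held). Under paragraphs (f)–(k): (f) would limit (b) — the repair shop is classified under the construction sector — but (g) sets (f) aside: (g) operates against (f): the qualifying period is 130 days, less than the 155 days limit. (h) would limit (g) — the reportable unit count is 72, below the 73 limit — but (i) sets (h) aside: (i) operates against (h): at least one employee exceeds 30 hours/week. (j) would limit (i) — a current Standing Waiver is held — but (k) sets (j) aside: (k) operates against (j): the compliance score is 9 points, less than the 11 points limit. So (b) applies.
Exception (c) does not apply: the registered capacity is 4,950 units, not less than 4,070 units.
Exception (d) does not apply: the employer's headcount is 25, not under 23.

No — exception (b) applies; Keiko's repair shop is not required to enrol each employee in the state retirement plan.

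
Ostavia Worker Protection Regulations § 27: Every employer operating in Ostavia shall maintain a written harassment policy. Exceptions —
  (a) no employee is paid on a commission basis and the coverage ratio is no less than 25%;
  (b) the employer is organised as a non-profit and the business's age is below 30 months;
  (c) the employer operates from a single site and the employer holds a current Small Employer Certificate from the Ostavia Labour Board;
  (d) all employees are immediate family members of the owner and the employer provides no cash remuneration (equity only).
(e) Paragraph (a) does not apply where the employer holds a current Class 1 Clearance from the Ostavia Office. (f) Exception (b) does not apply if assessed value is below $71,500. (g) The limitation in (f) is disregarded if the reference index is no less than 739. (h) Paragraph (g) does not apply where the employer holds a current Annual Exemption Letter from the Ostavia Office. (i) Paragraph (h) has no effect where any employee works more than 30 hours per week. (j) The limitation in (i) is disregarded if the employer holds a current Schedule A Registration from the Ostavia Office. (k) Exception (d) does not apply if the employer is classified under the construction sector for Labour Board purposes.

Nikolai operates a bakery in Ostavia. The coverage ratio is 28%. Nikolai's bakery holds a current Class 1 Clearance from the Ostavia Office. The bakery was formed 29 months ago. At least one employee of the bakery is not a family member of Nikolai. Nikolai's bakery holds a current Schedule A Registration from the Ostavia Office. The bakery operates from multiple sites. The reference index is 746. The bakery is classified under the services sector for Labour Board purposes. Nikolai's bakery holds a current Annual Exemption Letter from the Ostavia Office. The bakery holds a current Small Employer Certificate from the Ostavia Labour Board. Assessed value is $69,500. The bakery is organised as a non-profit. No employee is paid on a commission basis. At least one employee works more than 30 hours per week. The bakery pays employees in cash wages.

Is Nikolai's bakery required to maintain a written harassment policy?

Exception (a)'s conditions are all satisfied: no employee is paid on commission; the coverage ratio is 28%, meeting the 25% threshold. However, paragraph (e) must be considered: (e) is triggered — a current Class 1 Clearance is held. So (a) is unavailable.
Exception (b): the employer is a non-profit; the business's age is 29 months, below the 30 months limit — every condition holds. But applying paragraphs (f)–(j): (f) operates against (b): assessed value is $69,500, below the $71,500 limit. (g) is engaged (the reference index is 746, meeting the 739 threshold), but is overridden by (h): (h) operates against (g): a current Annual Exemption Letter is held. (i) applies (at least one employee exceeds 30 hours/week), but yields to (j): (j) operates against (i): a current Schedule A Registration is held. Exception (b) does not apply.
Exception (c) requires that the employer operates from a single site; but the employer operates from multiple sites, so (c) is unavailable.
Exception (d) requires that all employees are immediate family members of the owner; but at least one employee is not a family member, so (d) is unavailable.
No exception applies. The general rule governs.

Yes — Nikolai's bakery must maintain a written harassment policy.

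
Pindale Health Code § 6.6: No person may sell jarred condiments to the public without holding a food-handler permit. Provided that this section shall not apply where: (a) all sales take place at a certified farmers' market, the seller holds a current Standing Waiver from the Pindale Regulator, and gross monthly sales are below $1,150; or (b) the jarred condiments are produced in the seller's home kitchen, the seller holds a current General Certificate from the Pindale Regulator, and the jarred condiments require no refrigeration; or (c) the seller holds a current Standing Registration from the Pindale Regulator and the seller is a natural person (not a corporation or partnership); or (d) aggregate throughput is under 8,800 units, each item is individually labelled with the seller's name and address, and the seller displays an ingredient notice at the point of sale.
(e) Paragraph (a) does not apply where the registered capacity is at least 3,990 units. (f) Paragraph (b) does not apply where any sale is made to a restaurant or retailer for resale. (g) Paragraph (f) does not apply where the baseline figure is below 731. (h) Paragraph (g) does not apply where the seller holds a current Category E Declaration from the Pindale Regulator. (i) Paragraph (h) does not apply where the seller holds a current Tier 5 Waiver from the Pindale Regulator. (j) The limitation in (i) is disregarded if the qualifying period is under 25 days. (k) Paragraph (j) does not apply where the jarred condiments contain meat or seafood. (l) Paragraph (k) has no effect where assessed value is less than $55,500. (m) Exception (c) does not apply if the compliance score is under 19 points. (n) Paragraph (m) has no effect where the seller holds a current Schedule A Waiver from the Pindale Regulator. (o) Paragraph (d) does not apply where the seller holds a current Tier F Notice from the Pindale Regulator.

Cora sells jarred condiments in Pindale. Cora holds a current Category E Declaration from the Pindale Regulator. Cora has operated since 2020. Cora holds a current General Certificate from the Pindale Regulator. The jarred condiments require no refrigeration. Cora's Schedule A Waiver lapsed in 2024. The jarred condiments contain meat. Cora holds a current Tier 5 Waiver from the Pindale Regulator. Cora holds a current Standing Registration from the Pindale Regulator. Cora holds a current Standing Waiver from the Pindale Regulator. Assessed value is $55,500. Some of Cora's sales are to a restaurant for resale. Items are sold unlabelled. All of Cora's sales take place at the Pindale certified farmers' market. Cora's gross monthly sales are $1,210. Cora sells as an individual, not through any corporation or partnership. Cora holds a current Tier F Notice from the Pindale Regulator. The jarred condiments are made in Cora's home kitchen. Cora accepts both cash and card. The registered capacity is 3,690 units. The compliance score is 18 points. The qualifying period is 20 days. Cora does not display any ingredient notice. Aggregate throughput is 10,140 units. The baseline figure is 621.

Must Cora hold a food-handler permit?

Exception (a) fails — gross monthly sales are $1,210, not below $1,150.
Exception (b): the jarred condiments are home-kitchen produced; a current General Certificate is held; the jarred condiments are shelf-stable — every condition holds. Under paragraphs (f)–(l): (f) operates (some sales are to a restaurant for resale), but yields to (g): (g) is engaged — the baseline figure is 621, below the 731 limit. (h) is triggered (a current Category E Declaration is held), but is itself disapplied by (i): (i) is engaged — a current Tier 5 Waiver is held. (j) would limit (i) — the qualifying period is 20 days, under the 25 days limit — but (k) sets (j) aside: (k) is engaged — the jarred condiments contain meat. (l), which would lift (k), is not triggered — assessed value is $55,500, not less than $55,500. So (b) applies.
Exception (c)'s conditions are all satisfied: a current Standing Registration is held; the seller is a natural person. However, paragraphs (m)–(n) must be considered: (m) operates against (c): the compliance score is 18 points, under the 19 points limit. (n) is not triggered (there is no Schedule A Waiver in force), so (m) stands. Exception (c) does not apply.
Exception (d) fails — aggregate throughput is 10,140 units, not under 8,800 units.

No — exception (b) applies; Cora is not required to hold a food-handler permit.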